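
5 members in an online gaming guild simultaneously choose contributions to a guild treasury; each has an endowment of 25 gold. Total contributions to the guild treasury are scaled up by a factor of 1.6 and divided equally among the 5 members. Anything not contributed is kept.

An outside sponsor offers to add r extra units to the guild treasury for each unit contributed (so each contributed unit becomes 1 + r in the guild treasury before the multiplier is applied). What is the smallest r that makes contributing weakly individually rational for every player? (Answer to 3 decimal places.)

With matching at rate r, one contributed unit becomes (1 + r) in the guild treasury and returns 1.6 × (1 + r) / 5 to the contributor.
Setting this equal to 1: 1 + r = 5/1.6 = 3.1250.
So the minimum matching rate is r = 3.1250 − 1 = 2.125.

2.125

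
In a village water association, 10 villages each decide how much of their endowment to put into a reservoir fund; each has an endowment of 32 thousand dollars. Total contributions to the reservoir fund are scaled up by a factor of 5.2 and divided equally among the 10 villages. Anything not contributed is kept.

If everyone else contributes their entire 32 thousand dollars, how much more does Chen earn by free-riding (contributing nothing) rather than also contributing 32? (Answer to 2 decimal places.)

Switching from a contribution of 32 to 0 lets Chen keep an extra 32 thousand dollars, but lowers the reservoir fund by 32, which costs Chen their own share of that drop: 5.2/10 × 32 = 16.64.
Net gain = 32 − 16.64 = 15.36. The private return per contributed unit (0.5200) is below 1, so free-riding is indeed the best response regardless of what the others do.

15.36 thousand dollars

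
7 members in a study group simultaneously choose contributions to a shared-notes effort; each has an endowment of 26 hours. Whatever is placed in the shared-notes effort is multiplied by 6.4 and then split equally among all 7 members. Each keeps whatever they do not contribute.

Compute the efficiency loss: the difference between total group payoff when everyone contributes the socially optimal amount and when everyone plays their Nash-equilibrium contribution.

Each contributed unit returns 6.4/7 = 0.9143 to its contributor — below 1 — so contributing 0 is dominant for every player. At the Nash equilibrium everyone keeps their 26, and the group total is 7 × 26 = 182.
Each contributed unit returns 6.400 to the group as a whole (0.9143 to each of 7 players), which exceeds 1, so the social optimum is full contribution: group total = 6.400 × 182 = 1164.80.
Efficiency loss = 1164.80 − 182 = 982.80.

982.80 hours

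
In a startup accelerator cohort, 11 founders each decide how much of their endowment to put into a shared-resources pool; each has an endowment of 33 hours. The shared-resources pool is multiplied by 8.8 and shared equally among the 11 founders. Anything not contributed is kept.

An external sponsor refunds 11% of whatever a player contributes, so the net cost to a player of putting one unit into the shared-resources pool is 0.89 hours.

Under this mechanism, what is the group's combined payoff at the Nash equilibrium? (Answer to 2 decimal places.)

With the mechanism, a contributed unit returns (8.8/11) / 0.89 = 0.8989 per unit of net cost — still below 1 — so contributing 0 remains dominant for every player.
Everyone keeps their endowment and the group total is 11 × 33 = 363.

363.00 hours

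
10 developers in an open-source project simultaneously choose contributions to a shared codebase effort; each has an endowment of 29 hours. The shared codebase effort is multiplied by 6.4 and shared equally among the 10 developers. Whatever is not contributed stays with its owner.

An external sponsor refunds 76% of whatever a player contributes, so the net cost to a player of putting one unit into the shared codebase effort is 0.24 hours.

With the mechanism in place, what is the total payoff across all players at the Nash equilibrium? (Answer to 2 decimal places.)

2076.40 hours

Under the mechanism each unit contributed yields (6.4/10) / 0.24 = 2.6667 back to its contributor per unit of net cost, which exceeds 1, making full contribution the dominant choice for everyone.
At the Nash equilibrium everyone contributes 29. Group total payoff = 10 × (29 × 0.76 + 6.4 × 29) = 2076.40.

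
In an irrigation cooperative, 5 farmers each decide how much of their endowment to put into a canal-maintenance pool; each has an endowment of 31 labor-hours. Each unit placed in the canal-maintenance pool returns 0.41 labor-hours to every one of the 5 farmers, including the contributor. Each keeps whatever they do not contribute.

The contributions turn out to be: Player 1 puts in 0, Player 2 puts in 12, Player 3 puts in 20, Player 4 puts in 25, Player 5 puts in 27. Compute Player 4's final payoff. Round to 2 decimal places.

Total contributed: 0 + 12 + 20 + 25 + 27 = 84.
Each receives 0.41 × 84 = 34.44 from the canal-maintenance pool.
Player 4 keeps 31 − 25 = 6, so Player 4's payoff is 6 + 34.44 = 40.44.

40.44 labor-hours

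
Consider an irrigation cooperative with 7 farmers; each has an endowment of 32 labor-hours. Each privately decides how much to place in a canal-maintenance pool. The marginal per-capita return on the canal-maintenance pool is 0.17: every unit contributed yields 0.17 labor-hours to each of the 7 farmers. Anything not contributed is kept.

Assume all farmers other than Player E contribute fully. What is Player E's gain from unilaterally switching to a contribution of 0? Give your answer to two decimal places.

26.56 labor-hours

Switching from a contribution of 32 to 0 lets Player E keep an extra 32 labor-hours, but lowers the canal-maintenance pool by 32, which costs Player E their own share of that drop: 0.17 × 32 = 5.44.
Net gain = 32 − 5.44 = 26.56. The private return per contributed unit (0.17) is below 1, so free-riding is indeed the best response regardless of what the others do.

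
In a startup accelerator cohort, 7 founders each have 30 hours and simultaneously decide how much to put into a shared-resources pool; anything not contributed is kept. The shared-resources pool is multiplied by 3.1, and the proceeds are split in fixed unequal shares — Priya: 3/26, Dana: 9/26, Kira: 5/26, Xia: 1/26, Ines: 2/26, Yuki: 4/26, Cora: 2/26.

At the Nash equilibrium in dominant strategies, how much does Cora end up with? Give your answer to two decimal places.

Each unit j contributes comes back to j as 3.1 × (j's share), so j prefers to contribute only if that share exceeds 1/3.1 = 0.3226; otherwise keeping the unit dominates.
The only share above 0.3226 is Dana's 9/26, contributing 30; the remaining 6 contribute 0. Total contributed: 30.
Cora keeps 30 and receives 3.1 × 30 × 2/26 = 7.15 from the shared-resources pool, for a payoff of 37.15.

37.15 hours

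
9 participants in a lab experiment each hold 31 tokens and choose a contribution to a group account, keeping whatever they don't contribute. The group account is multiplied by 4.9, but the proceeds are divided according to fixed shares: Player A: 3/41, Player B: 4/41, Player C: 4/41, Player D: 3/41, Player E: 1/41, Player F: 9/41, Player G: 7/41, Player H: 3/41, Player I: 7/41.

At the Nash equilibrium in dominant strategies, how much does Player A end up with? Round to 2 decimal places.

42.11 tokens

Player j's private return per contributed unit is 4.9 × (j's share). Contributing is weakly dominant for j when that share is at least 1/4.9 = 0.2041, and contributing 0 is dominant otherwise.
The only share above 0.2041 is Player F's 9/41, contributing 31; the remaining 8 contribute 0. Total contributed: 31.
Player A keeps 31 and receives 4.9 × 31 × 3/41 = 11.11 from the group account, for a payoff of 42.11.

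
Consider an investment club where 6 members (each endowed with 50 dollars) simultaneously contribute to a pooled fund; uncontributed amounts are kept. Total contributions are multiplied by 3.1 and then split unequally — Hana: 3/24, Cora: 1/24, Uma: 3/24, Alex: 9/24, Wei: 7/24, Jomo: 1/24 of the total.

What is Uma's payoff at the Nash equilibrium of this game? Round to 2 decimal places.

For player j, contributing a unit is worthwhile iff 3.1 × (j's share) ≥ 1, i.e. iff j's share is at least 0.3226.
The only share above 0.3226 is Alex's 9/24, contributing 50; the remaining 5 contribute 0. Total contributed: 50.
Uma keeps 50 and receives 3.1 × 50 × 3/24 = 19.38 from the pooled fund, for a payoff of 69.38.

69.38 dollars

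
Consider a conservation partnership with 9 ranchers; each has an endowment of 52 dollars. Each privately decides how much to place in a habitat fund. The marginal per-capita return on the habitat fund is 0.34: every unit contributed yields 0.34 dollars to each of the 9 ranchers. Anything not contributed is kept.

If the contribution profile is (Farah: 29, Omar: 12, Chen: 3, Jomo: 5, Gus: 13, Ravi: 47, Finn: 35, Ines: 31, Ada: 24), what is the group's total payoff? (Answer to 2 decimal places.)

Total contributed: 29 + 12 + 3 + 5 + 13 + 47 + 35 + 31 + 24 = 199; total kept: 9 × 52 − 199 = 269.
The habitat fund pays out 0.34 × 9 × 199 = 608.94 in aggregate.
Group total = 269 + 608.94 = 877.94.

877.94 dollars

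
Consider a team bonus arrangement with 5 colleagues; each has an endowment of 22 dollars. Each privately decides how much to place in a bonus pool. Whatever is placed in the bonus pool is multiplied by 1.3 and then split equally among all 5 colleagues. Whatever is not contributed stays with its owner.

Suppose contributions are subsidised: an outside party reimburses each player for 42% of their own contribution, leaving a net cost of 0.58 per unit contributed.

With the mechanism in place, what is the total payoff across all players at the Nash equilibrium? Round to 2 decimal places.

The effective private return is (1.3/5) / 0.58 = 0.4483, which is still under 1, so the mechanism doesn't change anyone's dominant strategy: zero contribution.
Everyone keeps their endowment and the group total is 5 × 22 = 110.

110.00 dollars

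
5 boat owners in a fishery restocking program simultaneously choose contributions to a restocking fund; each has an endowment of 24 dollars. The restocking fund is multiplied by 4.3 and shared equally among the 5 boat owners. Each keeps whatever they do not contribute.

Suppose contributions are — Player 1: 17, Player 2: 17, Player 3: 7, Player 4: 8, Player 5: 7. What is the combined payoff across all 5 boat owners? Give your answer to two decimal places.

304.80 dollars

Total contributed: 17 + 17 + 7 + 8 + 7 = 56; total kept: 5 × 24 − 56 = 64.
The restocking fund pays out 4.3 × 56 = 240.80 in aggregate.
Group total = 64 + 240.80 = 304.80.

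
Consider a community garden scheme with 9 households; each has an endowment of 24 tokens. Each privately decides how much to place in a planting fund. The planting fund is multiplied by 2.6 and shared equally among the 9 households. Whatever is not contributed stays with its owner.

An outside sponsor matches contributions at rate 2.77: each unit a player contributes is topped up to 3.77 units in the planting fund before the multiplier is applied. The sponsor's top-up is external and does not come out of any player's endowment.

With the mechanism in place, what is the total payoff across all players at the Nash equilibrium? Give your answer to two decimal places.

With the mechanism, a contributed unit returns 2.6 × 3.77 / 9 = 1.0891 per unit of net cost to the contributor — now above 1 — so contributing fully is weakly dominant for every player.
At the Nash equilibrium everyone contributes 24. Group total payoff = 2.6 × 3.77 × 216 = 2117.23.

2117.23 tokens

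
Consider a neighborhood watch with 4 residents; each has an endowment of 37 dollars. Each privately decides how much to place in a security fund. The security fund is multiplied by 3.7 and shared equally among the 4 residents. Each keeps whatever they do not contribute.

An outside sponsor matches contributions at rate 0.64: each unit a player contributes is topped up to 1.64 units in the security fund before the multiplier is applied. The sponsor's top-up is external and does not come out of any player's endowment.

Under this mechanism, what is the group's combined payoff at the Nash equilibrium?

Under the mechanism each unit contributed yields 3.7 × 1.64 / 4 = 1.5170 back to its contributor per unit of net cost, which exceeds 1, making full contribution the dominant choice for everyone.
At the Nash equilibrium everyone contributes 37. Group total payoff = 3.7 × 1.64 × 148 = 898.06.

898.06 dollars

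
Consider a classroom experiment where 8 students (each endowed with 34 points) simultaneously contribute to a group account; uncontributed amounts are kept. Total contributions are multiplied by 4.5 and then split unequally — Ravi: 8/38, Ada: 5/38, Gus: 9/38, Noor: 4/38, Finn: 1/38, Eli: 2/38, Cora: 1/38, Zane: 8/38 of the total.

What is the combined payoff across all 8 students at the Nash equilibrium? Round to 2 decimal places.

Each unit j contributes comes back to j as 4.5 × (j's share), so j prefers to contribute only if that share exceeds 1/4.5 = 0.2222; otherwise keeping the unit dominates.
Gus alone (share 9/38) is above the threshold, contributing 34; the remaining 7 contribute 0. Total contributed: 34.
The group account pays out 4.5 × 34 = 153.00 in total (split across the unequal shares, but the aggregate is all that matters for the group sum).
The 7 free-riders keep 34 each, adding 238. Group total = 238 + 153.00 = 391.00.

391.00 points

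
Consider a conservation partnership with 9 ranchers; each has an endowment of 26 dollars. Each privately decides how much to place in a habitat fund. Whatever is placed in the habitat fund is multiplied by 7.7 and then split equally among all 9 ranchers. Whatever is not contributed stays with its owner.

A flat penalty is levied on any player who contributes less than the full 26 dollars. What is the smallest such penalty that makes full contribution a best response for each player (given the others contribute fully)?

3.76 dollars

Given the others contribute fully, the best deviation is to contribute 0 (any partial contribution still incurs the fine and gives up units whose private return 0.8556 is below 1).
Deviating from 26 to 0 saves 26 dollars but forfeits the deviator's share of the drop in the habitat fund: 7.7/9 × 26 = 22.24.
So the deviation gain is 26 − 22.24 = 3.76, and the fine must be at least 3.76 dollars to wipe it out.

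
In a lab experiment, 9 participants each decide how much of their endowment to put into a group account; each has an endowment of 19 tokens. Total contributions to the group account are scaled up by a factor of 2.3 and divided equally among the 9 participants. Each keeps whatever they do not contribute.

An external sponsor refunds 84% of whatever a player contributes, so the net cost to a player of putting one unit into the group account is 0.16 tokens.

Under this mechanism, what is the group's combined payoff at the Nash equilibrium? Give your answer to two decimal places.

With the mechanism, a contributed unit returns (2.3/9) / 0.16 = 1.5972 per unit of net cost to the contributor — now above 1 — so contributing fully is weakly dominant for every player.
So the Nash equilibrium is full contribution by all 9; the group earns 9 × (19 × 0.84 + 2.3 × 19) = 536.94.

536.94 tokens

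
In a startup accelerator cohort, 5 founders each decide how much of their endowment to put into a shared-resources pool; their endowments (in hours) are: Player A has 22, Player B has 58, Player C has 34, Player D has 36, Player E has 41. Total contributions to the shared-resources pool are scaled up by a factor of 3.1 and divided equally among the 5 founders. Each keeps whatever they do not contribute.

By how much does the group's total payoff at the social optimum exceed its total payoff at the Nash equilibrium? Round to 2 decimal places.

The private return per contributed unit is 3.1/5 = 0.6200 < 1 for every player regardless of endowment, so the Nash equilibrium is zero contribution and the group total is Σ E_j = 22 + 58 + 34 + 36 + 41 = 191.
Each contributed unit returns 3.100 to the group, so the social optimum is full contribution by everyone: group total = 3.100 × 191 = 592.10.
Efficiency loss = (3.100 − 1) × 191 = 401.10.

401.10 hours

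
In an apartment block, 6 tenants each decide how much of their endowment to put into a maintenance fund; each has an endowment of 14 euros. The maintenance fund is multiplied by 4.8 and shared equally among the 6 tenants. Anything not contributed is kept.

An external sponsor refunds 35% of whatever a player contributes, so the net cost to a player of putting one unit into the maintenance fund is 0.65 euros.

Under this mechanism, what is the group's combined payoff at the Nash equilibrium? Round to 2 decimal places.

432.60 euros

The effective private return per unit is now (4.8/6) / 0.65 = 1.2308 > 1, so every player's dominant strategy flips to full contribution.
At the Nash equilibrium everyone contributes 14. Group total payoff = 6 × (14 × 0.35 + 4.8 × 14) = 432.60.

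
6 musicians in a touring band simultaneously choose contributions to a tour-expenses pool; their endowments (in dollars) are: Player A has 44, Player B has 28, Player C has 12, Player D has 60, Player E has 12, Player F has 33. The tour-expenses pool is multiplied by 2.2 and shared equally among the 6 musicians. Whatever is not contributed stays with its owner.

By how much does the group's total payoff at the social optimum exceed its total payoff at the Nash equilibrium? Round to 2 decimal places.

The private return per contributed unit is 2.2/6 = 0.3667 < 1 for every player regardless of endowment, so the Nash equilibrium is zero contribution and the group total is Σ E_j = 44 + 28 + 12 + 60 + 12 + 33 = 189.
Each contributed unit returns 2.200 to the group, so the social optimum is full contribution by everyone: group total = 2.200 × 189 = 415.80.
Efficiency loss = (2.200 − 1) × 189 = 226.80.

226.80 dollars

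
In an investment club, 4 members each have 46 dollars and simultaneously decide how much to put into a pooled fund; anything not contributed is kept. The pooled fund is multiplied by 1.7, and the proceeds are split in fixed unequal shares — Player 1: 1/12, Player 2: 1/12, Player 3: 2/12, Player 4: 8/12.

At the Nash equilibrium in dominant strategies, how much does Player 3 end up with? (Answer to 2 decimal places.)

Each unit j contributes comes back to j as 1.7 × (j's share), so j prefers to contribute only if that share exceeds 1/1.7 = 0.5882; otherwise keeping the unit dominates.
Only Player 4 (8/12) clears that bar, contributing 46; the remaining 3 contribute 0. Total contributed: 46.
Player 3 keeps 46 and receives 1.7 × 46 × 2/12 = 13.03 from the pooled fund, for a payoff of 59.03.

59.03 dollars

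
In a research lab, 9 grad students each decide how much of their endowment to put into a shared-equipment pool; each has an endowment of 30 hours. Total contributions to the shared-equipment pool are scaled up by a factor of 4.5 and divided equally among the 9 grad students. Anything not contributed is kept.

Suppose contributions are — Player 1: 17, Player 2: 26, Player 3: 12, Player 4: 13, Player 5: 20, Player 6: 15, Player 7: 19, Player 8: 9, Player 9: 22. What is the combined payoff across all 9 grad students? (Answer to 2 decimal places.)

805.50 hours

Total contributed: 17 + 26 + 12 + 13 + 20 + 15 + 19 + 9 + 22 = 153; total kept: 9 × 30 − 153 = 117.
The shared-equipment pool pays out 4.5 × 153 = 688.50 in aggregate.
Group total = 117 + 688.50 = 805.50.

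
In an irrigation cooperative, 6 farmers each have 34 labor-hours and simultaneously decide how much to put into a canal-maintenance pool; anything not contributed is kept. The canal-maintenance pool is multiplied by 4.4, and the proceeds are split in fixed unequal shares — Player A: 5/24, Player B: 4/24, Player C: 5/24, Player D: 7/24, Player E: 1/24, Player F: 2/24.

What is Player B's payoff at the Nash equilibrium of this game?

A player with share s gets back 4.4·s per unit contributed, so full contribution is dominant for anyone with s > 1/4.4 = 0.2273 and zero contribution is dominant for anyone below.
Only Player D (7/24) clears that bar, contributing 34; the remaining 5 contribute 0. Total contributed: 34.
Player B keeps 34 and receives 4.4 × 34 × 4/24 = 24.93 from the canal-maintenance pool, for a payoff of 58.93.

58.93 labor-hours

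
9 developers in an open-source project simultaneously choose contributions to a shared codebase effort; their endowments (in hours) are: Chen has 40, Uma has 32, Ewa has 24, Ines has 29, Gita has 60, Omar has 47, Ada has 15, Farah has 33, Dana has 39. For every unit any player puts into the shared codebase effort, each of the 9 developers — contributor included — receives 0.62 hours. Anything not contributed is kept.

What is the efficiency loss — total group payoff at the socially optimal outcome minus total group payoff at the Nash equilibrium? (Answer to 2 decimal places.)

1461.02 hours

The private return per contributed unit is 0.62 < 1 for everyone, so the Nash equilibrium is zero contribution and the group total is Σ E_j = 40 + 32 + 24 + 29 + 60 + 47 + 15 + 33 + 39 = 319.
Each contributed unit returns 5.580 to the group, so the social optimum is full contribution by everyone: group total = 5.580 × 319 = 1780.02.
Efficiency loss = (5.580 − 1) × 319 = 1461.02.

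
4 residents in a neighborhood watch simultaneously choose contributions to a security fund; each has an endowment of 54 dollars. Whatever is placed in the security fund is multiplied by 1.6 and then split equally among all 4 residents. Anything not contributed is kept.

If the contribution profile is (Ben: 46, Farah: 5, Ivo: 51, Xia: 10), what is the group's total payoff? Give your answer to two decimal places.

283.20 dollars

Total contributed: 46 + 5 + 51 + 10 = 112; total kept: 4 × 54 − 112 = 104.
The security fund pays out 1.6 × 112 = 179.20 in aggregate.
Group total = 104 + 179.20 = 283.20.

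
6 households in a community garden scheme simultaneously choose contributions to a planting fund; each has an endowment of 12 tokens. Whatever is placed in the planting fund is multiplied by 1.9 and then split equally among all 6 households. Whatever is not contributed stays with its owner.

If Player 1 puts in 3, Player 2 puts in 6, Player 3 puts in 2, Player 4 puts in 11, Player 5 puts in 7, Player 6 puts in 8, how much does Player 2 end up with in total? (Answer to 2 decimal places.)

17.72 tokens

Total contributed: 3 + 6 + 2 + 11 + 7 + 8 = 37.
Each receives 1.9 × 37 / 6 = 11.72 from the planting fund.
Player 2 keeps 12 − 6 = 6, so Player 2's payoff is 6 + 11.72 = 17.72.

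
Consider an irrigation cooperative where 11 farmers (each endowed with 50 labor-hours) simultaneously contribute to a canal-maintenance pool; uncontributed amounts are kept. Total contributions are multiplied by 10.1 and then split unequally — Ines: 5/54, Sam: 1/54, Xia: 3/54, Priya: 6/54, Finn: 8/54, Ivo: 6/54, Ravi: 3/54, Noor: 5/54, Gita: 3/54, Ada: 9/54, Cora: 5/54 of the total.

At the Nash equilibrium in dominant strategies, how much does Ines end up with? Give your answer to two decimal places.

237.04 labor-hours

For player j, contributing a unit is worthwhile iff 10.1 × (j's share) ≥ 1, i.e. iff j's share is at least 0.0990.
The shares above 0.0990 belong to Priya, Finn, Ivo and Ada, contributing 50 each; the remaining 7 contribute 0. Total contributed: 200.
Ines keeps 50 and receives 10.1 × 200 × 5/54 = 187.04 from the canal-maintenance pool, for a payoff of 237.04.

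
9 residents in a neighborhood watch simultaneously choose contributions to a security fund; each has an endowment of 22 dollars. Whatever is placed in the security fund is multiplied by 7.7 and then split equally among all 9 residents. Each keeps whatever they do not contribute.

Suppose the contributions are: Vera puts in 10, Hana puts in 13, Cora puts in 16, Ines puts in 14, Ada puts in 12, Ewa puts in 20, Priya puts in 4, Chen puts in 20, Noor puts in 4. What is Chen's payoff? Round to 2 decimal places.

98.68 dollars

Total contributed: 10 + 13 + 16 + 14 + 12 + 20 + 4 + 20 + 4 = 113.
Each receives 7.7 × 113 / 9 = 96.68 from the security fund.
Chen keeps 22 − 20 = 2, so Chen's payoff is 2 + 96.68 = 98.68.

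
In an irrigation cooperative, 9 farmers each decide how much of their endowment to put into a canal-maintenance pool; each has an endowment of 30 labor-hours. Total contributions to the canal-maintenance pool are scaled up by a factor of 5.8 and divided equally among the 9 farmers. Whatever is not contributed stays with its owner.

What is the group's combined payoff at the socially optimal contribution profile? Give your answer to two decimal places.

1566.00 labor-hours

Each contributed unit returns 5.800 to the group as a whole (0.6444 to each of 9 players), which exceeds 1, so the social optimum is full contribution: group total = 5.800 × 270 = 1566.00.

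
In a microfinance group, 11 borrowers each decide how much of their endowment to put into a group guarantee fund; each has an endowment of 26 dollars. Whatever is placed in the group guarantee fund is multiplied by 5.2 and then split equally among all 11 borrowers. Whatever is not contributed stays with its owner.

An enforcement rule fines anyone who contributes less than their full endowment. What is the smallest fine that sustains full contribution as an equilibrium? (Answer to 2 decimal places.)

13.71 dollars

Given the others contribute fully, the best deviation is to contribute 0 (any partial contribution still incurs the fine and gives up units whose private return 0.4727 is below 1).
Deviating from 26 to 0 saves 26 dollars but forfeits the deviator's share of the drop in the group guarantee fund: 5.2/11 × 26 = 12.29.
So the deviation gain is 26 − 12.29 = 13.71, and the fine must be at least 13.71 dollars to wipe it out.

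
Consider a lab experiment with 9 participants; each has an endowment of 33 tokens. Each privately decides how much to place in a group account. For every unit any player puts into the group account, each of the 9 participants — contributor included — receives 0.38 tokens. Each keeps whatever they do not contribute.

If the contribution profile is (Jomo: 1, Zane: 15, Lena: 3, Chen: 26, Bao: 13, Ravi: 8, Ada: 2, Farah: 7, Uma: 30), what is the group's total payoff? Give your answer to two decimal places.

Total contributed: 1 + 15 + 3 + 26 + 13 + 8 + 2 + 7 + 30 = 105; total kept: 9 × 33 − 105 = 192.
The group account pays out 0.38 × 9 × 105 = 359.10 in aggregate.
Group total = 192 + 359.10 = 551.10.

551.10 tokens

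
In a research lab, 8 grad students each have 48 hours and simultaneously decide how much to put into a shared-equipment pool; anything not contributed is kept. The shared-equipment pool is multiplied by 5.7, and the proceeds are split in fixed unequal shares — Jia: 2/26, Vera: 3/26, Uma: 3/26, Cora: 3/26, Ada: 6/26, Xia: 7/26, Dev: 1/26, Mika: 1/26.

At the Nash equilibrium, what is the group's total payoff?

835.20 hours

For player j, contributing a unit is worthwhile iff 5.7 × (j's share) ≥ 1, i.e. iff j's share is at least 0.1754.
Ada and Xia clear that bar, contributing 48 each; the remaining 6 contribute 0. Total contributed: 96.
The shared-equipment pool pays out 5.7 × 96 = 547.20 in total (split across the unequal shares, but the aggregate is all that matters for the group sum).
The 6 free-riders keep 48 each, adding 288. Group total = 288 + 547.20 = 835.20.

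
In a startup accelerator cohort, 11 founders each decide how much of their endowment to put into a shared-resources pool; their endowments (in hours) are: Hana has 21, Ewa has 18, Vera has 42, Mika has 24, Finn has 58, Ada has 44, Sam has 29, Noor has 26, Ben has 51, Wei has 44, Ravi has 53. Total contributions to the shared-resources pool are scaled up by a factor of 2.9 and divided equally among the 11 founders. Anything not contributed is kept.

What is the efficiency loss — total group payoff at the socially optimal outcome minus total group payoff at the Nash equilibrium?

779.00 hours

The private return per contributed unit is 2.9/11 = 0.2636 < 1 for every player regardless of endowment, so the Nash equilibrium is zero contribution and the group total is Σ E_j = 21 + 18 + 42 + 24 + 58 + 44 + 29 + 26 + 51 + 44 + 53 = 410.
Each contributed unit returns 2.900 to the group, so the social optimum is full contribution by everyone: group total = 2.900 × 410 = 1189.00.
Efficiency loss = (2.900 − 1) × 410 = 779.00.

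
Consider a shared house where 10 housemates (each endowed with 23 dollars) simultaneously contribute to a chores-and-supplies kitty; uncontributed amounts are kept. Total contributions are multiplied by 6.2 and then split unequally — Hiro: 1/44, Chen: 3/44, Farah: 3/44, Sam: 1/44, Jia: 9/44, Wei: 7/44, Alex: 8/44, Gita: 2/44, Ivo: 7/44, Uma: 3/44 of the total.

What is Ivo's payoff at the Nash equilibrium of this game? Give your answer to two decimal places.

A player with share s gets back 6.2·s per unit contributed, so full contribution is dominant for anyone with s > 1/6.2 = 0.1613 and zero contribution is dominant for anyone below.
The shares above 0.1613 belong to Jia and Alex, contributing 23 each; the remaining 8 contribute 0. Total contributed: 46.
Ivo keeps 23 and receives 6.2 × 46 × 7/44 = 45.37 from the chores-and-supplies kitty, for a payoff of 68.37.

68.37 dollars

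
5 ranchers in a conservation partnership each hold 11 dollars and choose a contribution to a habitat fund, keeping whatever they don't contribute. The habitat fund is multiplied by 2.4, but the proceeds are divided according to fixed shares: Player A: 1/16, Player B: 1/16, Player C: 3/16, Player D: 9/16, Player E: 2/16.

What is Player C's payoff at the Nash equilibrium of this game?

Player j's private return per contributed unit is 2.4 × (j's share). Contributing is weakly dominant for j when that share is at least 1/2.4 = 0.4167, and contributing 0 is dominant otherwise.
Only Player D (9/16) clears that bar, contributing 11; the remaining 4 contribute 0. Total contributed: 11.
Player C keeps 11 and receives 2.4 × 11 × 3/16 = 4.95 from the habitat fund, for a payoff of 15.95.

15.95 dollars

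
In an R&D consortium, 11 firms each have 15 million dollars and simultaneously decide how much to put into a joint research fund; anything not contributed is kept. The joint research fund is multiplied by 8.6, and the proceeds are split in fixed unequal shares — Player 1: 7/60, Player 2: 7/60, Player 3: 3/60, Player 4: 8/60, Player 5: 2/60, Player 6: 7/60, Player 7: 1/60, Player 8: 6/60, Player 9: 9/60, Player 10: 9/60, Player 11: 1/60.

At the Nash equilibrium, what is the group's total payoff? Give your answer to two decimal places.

Player j's private return per contributed unit is 8.6 × (j's share). Contributing is weakly dominant for j when that share is at least 1/8.6 = 0.1163, and contributing 0 is dominant otherwise.
Player 1, Player 2, Player 4, Player 6, Player 9 and Player 10 are above the threshold, contributing 15 each; the remaining 5 contribute 0. Total contributed: 90.
The joint research fund pays out 8.6 × 90 = 774.00 in total (split across the unequal shares, but the aggregate is all that matters for the group sum).
The 5 free-riders keep 15 each, adding 75. Group total = 75 + 774.00 = 849.00.

849.00 million dollars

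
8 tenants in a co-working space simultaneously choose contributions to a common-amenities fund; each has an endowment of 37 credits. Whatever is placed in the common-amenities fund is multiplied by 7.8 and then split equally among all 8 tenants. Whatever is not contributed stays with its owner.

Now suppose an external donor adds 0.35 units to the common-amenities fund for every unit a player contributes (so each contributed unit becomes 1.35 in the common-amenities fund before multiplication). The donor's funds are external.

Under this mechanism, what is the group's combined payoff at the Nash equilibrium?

3116.88 credits

The effective private return per unit is now 7.8 × 1.35 / 8 = 1.3163 > 1, so every player's dominant strategy flips to full contribution.
At the Nash equilibrium everyone contributes 37. Group total payoff = 7.8 × 1.35 × 296 = 3116.88.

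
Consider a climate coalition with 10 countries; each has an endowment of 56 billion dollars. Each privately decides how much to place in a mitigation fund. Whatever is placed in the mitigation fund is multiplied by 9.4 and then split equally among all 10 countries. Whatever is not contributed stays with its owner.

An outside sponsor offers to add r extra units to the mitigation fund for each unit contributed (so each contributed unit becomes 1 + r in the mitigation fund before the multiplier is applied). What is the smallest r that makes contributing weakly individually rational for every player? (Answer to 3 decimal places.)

With matching at rate r, one contributed unit becomes (1 + r) in the mitigation fund and returns 9.4 × (1 + r) / 10 to the contributor.
Setting this equal to 1: 1 + r = 10/9.4 = 1.0638.
So the minimum matching rate is r = 1.0638 − 1 = 0.064.

0.064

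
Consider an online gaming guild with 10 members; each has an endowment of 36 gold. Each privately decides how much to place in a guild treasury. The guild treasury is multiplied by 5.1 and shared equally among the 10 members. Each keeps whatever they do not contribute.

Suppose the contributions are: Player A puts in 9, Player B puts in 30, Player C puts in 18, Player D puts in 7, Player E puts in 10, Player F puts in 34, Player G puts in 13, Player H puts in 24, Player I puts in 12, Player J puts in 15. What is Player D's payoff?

116.72 gold

Total contributed: 9 + 30 + 18 + 7 + 10 + 34 + 13 + 24 + 12 + 15 = 172.
Each receives 5.1 × 172 / 10 = 87.72 from the guild treasury.
Player D keeps 36 − 7 = 29, so Player D's payoff is 29 + 87.72 = 116.72.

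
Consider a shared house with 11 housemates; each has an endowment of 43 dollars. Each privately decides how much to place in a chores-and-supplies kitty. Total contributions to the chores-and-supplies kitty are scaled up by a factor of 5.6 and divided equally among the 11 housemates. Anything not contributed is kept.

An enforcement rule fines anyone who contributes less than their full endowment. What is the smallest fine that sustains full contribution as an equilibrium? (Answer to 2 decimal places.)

21.11 dollars

Given the others contribute fully, the best deviation is to contribute 0 (any partial contribution still incurs the fine and gives up units whose private return 0.5091 is below 1).
Deviating from 43 to 0 saves 43 dollars but forfeits the deviator's share of the drop in the chores-and-supplies kitty: 5.6/11 × 43 = 21.89.
So the deviation gain is 43 − 21.89 = 21.11, and the fine must be at least 21.11 dollars to wipe it out.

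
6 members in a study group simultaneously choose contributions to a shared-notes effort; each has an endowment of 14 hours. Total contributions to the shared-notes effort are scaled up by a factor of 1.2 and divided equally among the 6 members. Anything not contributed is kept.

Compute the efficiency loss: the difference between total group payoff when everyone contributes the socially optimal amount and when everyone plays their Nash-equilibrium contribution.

16.80 hours

Each contributed unit returns 1.2/6 = 0.2000 to its contributor — below 1 — so contributing 0 is dominant for every player. At the Nash equilibrium everyone keeps their 14, and the group total is 6 × 14 = 84.
Each contributed unit returns 1.200 to the group as a whole (0.2000 to each of 6 players), which exceeds 1, so the social optimum is full contribution: group total = 1.200 × 84 = 100.80.
Efficiency loss = 100.80 − 84 = 16.80.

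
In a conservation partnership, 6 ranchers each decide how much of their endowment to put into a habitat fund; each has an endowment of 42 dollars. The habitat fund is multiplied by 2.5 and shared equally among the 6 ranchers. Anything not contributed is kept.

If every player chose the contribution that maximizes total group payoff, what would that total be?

Each contributed unit returns 2.500 to the group as a whole (0.4167 to each of 6 players), which exceeds 1, so the social optimum is full contribution: group total = 2.500 × 252 = 630.00.

630.00 dollars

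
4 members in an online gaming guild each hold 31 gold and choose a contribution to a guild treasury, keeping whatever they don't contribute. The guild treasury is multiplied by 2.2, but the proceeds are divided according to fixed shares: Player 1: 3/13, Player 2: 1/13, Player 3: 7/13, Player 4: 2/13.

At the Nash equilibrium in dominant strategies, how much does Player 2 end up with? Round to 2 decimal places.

Each unit j contributes comes back to j as 2.2 × (j's share), so j prefers to contribute only if that share exceeds 1/2.2 = 0.4545; otherwise keeping the unit dominates.
Player 3 alone (share 7/13) is above the threshold, contributing 31; the remaining 3 contribute 0. Total contributed: 31.
Player 2 keeps 31 and receives 2.2 × 31 × 1/13 = 5.25 from the guild treasury, for a payoff of 36.25.

36.25 gold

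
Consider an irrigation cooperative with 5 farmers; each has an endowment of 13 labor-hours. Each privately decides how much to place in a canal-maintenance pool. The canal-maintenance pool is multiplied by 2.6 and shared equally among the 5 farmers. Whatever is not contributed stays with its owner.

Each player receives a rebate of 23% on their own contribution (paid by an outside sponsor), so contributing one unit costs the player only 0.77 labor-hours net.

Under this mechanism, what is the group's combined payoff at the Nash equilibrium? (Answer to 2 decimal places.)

65.00 labor-hours

The effective private return is (2.6/5) / 0.77 = 0.6753, which is still under 1, so the mechanism doesn't change anyone's dominant strategy: zero contribution.
At the Nash equilibrium no one contributes; group total payoff = 5 × 13 = 65.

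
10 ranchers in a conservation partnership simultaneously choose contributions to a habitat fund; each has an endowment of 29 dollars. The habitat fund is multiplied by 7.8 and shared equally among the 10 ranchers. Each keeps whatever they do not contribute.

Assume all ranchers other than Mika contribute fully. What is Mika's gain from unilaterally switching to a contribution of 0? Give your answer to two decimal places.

6.38 dollars

Switching from a contribution of 29 to 0 lets Mika keep an extra 29 dollars, but lowers the habitat fund by 29, which costs Mika their own share of that drop: 7.8/10 × 29 = 22.62.
Net gain = 29 − 22.62 = 6.38. The private return per contributed unit (0.7800) is below 1, so free-riding is indeed the best response regardless of what the others do.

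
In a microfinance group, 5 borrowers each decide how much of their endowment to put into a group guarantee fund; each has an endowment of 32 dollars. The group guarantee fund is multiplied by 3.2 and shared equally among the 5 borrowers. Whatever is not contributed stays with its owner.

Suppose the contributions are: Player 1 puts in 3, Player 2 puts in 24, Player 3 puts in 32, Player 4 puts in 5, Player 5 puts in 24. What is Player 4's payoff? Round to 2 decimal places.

83.32 dollars

Total contributed: 3 + 24 + 32 + 5 + 24 = 88.
Each receives 3.2 × 88 / 5 = 56.32 from the group guarantee fund.
Player 4 keeps 32 − 5 = 27, so Player 4's payoff is 27 + 56.32 = 83.32.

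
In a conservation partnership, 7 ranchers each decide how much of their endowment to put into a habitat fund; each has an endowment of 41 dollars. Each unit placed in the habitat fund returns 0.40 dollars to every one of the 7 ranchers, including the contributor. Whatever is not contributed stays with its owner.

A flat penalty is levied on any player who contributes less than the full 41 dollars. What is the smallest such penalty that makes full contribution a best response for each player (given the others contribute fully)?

24.60 dollars

Given the others contribute fully, the best deviation is to contribute 0 (any partial contribution still incurs the fine and gives up units whose private return 0.40 is below 1).
Deviating from 41 to 0 saves 41 dollars but forfeits the deviator's share of the drop in the habitat fund: 0.40 × 41 = 16.40.
So the deviation gain is 41 − 16.40 = 24.60, and the fine must be at least 24.60 dollars to wipe it out.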